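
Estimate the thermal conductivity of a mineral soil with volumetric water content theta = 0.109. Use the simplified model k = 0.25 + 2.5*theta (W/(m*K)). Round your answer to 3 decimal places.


Step 1: k = 0.25 + 2.5 * theta
Step 2: k = 0.25 + 2.5 * 0.109
Step 3: k = 0.25 + 0.273
Step 4: k = 0.523 W/(m*K)

0.523


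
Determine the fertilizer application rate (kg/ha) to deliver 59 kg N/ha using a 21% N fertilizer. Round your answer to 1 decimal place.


Step 1: Fertilizer rate = target N / (N content / 100)
Step 2: Rate = 59 / (21 / 100)
Step 3: Rate = 59 / 0.21
Step 4: Rate = 281.0 kg/ha

281.0


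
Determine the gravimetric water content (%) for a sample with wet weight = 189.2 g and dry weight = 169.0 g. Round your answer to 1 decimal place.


Step 1: Water mass = wet - dry = 189.2 - 169.0 = 20.2 g
Step 2: w = 100 * water mass / dry mass
Step 3: w = 100 * 20.2 / 169.0 = 12.0%

12.0


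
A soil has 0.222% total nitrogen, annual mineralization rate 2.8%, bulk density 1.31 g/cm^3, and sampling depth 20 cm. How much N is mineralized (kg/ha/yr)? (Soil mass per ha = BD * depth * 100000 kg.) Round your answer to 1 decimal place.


Step 1: Soil mass per ha = BD * depth * 100000 = 1.31 * 20 * 100000 = 2620000 kg
Step 2: Total N pool = soil mass * N%/100 = 2620000 * 0.222/100 = 5816.4 kg/ha
Step 3: N mineralized = N pool * rate%/100 = 5816.4 * 2.8/100 = 162.9 kg/ha/yr

162.9


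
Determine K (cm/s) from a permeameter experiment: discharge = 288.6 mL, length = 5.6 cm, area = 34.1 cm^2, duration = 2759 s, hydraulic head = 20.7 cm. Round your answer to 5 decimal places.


Step 1: K = Q * L / (A * t * h)
Step 2: Numerator = 288.6 * 5.6 = 1616.16
Step 3: Denominator = 34.1 * 2759 * 20.7 = 1947495.33
Step 4: K = 1616.16 / 1947495.33 = 0.00083 cm/s

0.00083


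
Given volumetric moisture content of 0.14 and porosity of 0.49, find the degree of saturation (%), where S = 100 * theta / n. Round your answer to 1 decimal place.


Step 1: S = 100 * theta_v / n
Step 2: S = 100 * 0.14 / 0.49
Step 3: S = 28.6%

28.6


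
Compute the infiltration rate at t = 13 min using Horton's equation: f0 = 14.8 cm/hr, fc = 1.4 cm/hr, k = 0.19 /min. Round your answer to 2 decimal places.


Step 1: f = fc + (f0 - fc) * exp(-k * t)
Step 2: exp(-0.19 * 13) = 0.084585
Step 3: f = 1.4 + (14.8 - 1.4) * 0.084585
Step 4: f = 1.4 + 13.4 * 0.084585
Step 5: f = 2.53 cm/hr

2.53


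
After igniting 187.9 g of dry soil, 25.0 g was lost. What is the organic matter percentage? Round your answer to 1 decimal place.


Step 1: OM% = 100 * LOI / sample mass
Step 2: OM = 100 * 25.0 / 187.9
Step 3: OM = 13.3%

13.3


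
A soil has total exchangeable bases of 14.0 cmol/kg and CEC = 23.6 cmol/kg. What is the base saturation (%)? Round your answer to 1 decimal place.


Step 1: BS = 100 * (sum of bases) / CEC
Step 2: BS = 100 * 14.0 / 23.6
Step 3: BS = 59.3%

59.3


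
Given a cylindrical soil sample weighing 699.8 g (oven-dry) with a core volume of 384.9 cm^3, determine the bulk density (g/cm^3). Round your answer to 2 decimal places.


Step 1: Identify the formula: BD = dry mass / volume
Step 2: Substitute values: BD = 699.8 / 384.9
Step 3: BD = 1.82 g/cm^3

1.82


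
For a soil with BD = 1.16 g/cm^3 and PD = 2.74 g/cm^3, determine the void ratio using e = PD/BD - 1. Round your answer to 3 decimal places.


Step 1: e = PD / BD - 1
Step 2: e = 2.74 / 1.16 - 1
Step 3: e = 2.36207 - 1
Step 4: e = 1.362

1.362


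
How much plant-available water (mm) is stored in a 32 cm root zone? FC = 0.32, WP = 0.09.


Step 1: Available water = (FC - WP) * depth * 10
Step 2: AW = (0.32 - 0.09) * 32 * 10
Step 3: AW = 0.23 * 32 * 10
Step 4: AW = 73.6 mm

73.6


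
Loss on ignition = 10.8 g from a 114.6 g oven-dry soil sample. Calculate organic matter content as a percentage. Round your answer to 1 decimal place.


Step 1: OM% = 100 * LOI / sample mass
Step 2: OM = 100 * 10.8 / 114.6
Step 3: OM = 9.4%

9.4


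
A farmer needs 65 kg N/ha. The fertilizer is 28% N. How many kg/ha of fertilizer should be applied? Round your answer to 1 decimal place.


Step 1: Fertilizer rate = target N / (N content / 100)
Step 2: Rate = 65 / (28 / 100)
Step 3: Rate = 65 / 0.28
Step 4: Rate = 232.1 kg/ha

232.1


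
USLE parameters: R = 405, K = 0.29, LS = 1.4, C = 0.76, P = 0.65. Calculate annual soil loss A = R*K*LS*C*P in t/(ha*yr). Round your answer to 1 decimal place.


Step 1: A = R * K * LS * C * P
Step 2: R * K = 405 * 0.29 = 117.45
Step 3: (R*K) * LS = 117.45 * 1.4 = 164.43
Step 4: * C * P = 164.43 * 0.76 * 0.65 = 81.2
Step 5: A = 81.2 t/(ha*yr)

81.2


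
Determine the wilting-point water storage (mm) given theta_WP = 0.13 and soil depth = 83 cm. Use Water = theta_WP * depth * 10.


Step 1: Water (mm) = theta_WP * depth * 10
Step 2: Water = 0.13 * 83 * 10
Step 3: Water = 107.9 mm

107.9


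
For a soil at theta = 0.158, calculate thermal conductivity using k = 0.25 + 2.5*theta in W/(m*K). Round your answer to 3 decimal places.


Step 1: k = 0.25 + 2.5 * theta
Step 2: k = 0.25 + 2.5 * 0.158
Step 3: k = 0.25 + 0.395
Step 4: k = 0.645 W/(m*K)

0.645


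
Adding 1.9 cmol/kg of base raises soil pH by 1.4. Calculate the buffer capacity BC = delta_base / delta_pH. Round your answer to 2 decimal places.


Step 1: BC = change in base / change in pH
Step 2: BC = 1.9 / 1.4
Step 3: BC = 1.36 cmol/(kg*pH unit)

1.36


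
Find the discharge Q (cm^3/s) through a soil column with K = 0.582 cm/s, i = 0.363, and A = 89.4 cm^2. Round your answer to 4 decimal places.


Step 1: Apply Darcy's law: Q = K * i * A
Step 2: Q = 0.582 * 0.363 * 89.4
Step 3: Q = 18.8872 cm^3/s

18.8872


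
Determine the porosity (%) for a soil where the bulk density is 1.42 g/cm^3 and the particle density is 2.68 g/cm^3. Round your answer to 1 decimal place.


Step 1: Formula: n = 100 * (1 - BD / PD)
Step 2: n = 100 * (1 - 1.42 / 2.68)
Step 3: n = 100 * (1 - 0.52985)
Step 4: n = 47.0%

47.0


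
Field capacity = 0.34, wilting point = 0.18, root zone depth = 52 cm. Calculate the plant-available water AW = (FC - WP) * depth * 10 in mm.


Step 1: Available water = (FC - WP) * depth * 10
Step 2: AW = (0.34 - 0.18) * 52 * 10
Step 3: AW = 0.16 * 52 * 10
Step 4: AW = 83.2 mm

83.2


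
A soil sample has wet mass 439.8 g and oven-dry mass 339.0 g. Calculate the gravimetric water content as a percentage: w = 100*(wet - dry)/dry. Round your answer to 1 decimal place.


Step 1: Water mass = wet - dry = 439.8 - 339.0 = 100.8 g
Step 2: w = 100 * water mass / dry mass
Step 3: w = 100 * 100.8 / 339.0 = 29.7%

29.7


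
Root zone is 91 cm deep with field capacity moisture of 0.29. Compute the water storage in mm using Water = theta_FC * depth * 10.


Step 1: Water (mm) = theta_FC * depth (cm) * 10
Step 2: Water = 0.29 * 91 * 10
Step 3: Water = 263.9 mm

263.9


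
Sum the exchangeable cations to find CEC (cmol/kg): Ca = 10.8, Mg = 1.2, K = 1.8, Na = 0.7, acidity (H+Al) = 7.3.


Step 1: CEC = Ca + Mg + K + Na + (H+Al)
Step 2: CEC = 10.8 + 1.2 + 1.8 + 0.7 + 7.3
Step 3: CEC = 21.8 cmol/kg

21.8


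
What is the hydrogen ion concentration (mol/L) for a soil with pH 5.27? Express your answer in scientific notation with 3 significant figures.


Step 1: [H+] = 10^(-pH)
Step 2: [H+] = 10^(-5.27)
Step 3: [H+] = 5.37e-06 mol/L

5.37e-06


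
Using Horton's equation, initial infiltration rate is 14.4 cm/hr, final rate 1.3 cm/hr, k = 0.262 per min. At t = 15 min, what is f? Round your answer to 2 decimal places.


Step 1: f = fc + (f0 - fc) * exp(-k * t)
Step 2: exp(-0.262 * 15) = 0.019644
Step 3: f = 1.3 + (14.4 - 1.3) * 0.019644
Step 4: f = 1.3 + 13.1 * 0.019644
Step 5: f = 1.56 cm/hr

1.56


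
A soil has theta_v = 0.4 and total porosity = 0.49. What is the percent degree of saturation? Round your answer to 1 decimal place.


Step 1: S = 100 * theta_v / n
Step 2: S = 100 * 0.4 / 0.49
Step 3: S = 81.6%

81.6


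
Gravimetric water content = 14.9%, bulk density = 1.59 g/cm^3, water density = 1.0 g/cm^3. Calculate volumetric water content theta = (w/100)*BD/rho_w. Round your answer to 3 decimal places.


Step 1: theta = (w / 100) * BD / rho_w
Step 2: theta = (14.9 / 100) * 1.59 / 1.0
Step 3: theta = 0.149 * 1.59
Step 4: theta = 0.237

0.237


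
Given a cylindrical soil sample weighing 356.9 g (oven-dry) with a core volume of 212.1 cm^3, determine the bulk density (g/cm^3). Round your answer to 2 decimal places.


Step 1: Identify the formula: BD = dry mass / volume
Step 2: Substitute values: BD = 356.9 / 212.1
Step 3: BD = 1.68 g/cm^3

1.68


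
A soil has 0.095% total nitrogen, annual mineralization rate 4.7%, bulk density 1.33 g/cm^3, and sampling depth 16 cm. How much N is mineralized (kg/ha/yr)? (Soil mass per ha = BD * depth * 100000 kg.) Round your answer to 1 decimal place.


Step 1: Soil mass per ha = BD * depth * 100000 = 1.33 * 16 * 100000 = 2128000 kg
Step 2: Total N pool = soil mass * N%/100 = 2128000 * 0.095/100 = 2021.6 kg/ha
Step 3: N mineralized = N pool * rate%/100 = 2021.6 * 4.7/100 = 95.0 kg/ha/yr

95.0


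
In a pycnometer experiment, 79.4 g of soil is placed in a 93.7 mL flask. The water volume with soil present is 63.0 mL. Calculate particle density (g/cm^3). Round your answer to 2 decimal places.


Step 1: Volume of solids = flask volume - water volume with soil
Step 2: V_solids = 93.7 - 63.0 = 30.7 mL
Step 3: Particle density = mass / V_solids = 79.4 / 30.7 = 2.59 g/cm^3

2.59


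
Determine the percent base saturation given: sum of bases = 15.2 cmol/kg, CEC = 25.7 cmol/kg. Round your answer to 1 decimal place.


Step 1: BS = 100 * (sum of bases) / CEC
Step 2: BS = 100 * 15.2 / 25.7
Step 3: BS = 59.1%

59.1


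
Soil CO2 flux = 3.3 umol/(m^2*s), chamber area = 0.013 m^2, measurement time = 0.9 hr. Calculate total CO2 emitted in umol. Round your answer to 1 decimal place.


Step 1: Convert time to seconds: 0.9 hr * 3600 = 3240.0 s
Step 2: Total = flux * area * time_s
Step 3: Total = 3.3 * 0.013 * 3240.0
Step 4: Total = 139.0 umol

139.0


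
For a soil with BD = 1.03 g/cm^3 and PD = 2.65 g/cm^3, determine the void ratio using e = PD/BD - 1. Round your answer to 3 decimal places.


Step 1: e = PD / BD - 1
Step 2: e = 2.65 / 1.03 - 1
Step 3: e = 2.57282 - 1
Step 4: e = 1.573

1.573


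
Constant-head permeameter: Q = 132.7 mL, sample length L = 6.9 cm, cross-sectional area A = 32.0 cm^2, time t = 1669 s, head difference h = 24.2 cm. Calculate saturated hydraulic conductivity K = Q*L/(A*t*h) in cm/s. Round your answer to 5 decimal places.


Step 1: K = Q * L / (A * t * h)
Step 2: Numerator = 132.7 * 6.9 = 915.63
Step 3: Denominator = 32.0 * 1669 * 24.2 = 1292473.6
Step 4: K = 915.63 / 1292473.6 = 0.00071 cm/s

0.00071


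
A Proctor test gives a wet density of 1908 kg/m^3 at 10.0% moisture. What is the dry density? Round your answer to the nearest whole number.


Step 1: Dry density = wet density / (1 + w/100)
Step 2: Dry density = 1908 / (1 + 10.0/100)
Step 3: Dry density = 1908 / 1.1
Step 4: Dry density = 1735 kg/m^3

1735


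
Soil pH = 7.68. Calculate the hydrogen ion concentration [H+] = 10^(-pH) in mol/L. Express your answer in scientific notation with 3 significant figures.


Step 1: [H+] = 10^(-pH)
Step 2: [H+] = 10^(-7.68)
Step 3: [H+] = 2.09e-08 mol/L

2.09e-08


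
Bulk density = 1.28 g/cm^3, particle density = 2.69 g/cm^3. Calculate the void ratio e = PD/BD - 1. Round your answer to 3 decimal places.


Step 1: e = PD / BD - 1
Step 2: e = 2.69 / 1.28 - 1
Step 3: e = 2.10156 - 1
Step 4: e = 1.102

1.102


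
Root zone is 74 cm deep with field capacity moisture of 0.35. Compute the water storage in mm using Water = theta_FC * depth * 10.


Step 1: Water (mm) = theta_FC * depth (cm) * 10
Step 2: Water = 0.35 * 74 * 10
Step 3: Water = 259.0 mm

259.0


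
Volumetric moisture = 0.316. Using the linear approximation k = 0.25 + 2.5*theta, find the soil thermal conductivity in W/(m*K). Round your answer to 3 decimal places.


Step 1: k = 0.25 + 2.5 * theta
Step 2: k = 0.25 + 2.5 * 0.316
Step 3: k = 0.25 + 0.79
Step 4: k = 1.04 W/(m*K)

1.04


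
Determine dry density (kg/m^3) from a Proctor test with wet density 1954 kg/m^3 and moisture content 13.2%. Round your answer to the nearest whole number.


Step 1: Dry density = wet density / (1 + w/100)
Step 2: Dry density = 1954 / (1 + 13.2/100)
Step 3: Dry density = 1954 / 1.132
Step 4: Dry density = 1726 kg/m^3

1726


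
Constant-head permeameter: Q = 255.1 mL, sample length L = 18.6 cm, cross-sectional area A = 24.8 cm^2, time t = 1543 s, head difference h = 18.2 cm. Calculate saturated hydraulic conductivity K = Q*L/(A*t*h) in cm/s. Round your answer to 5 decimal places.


Step 1: K = Q * L / (A * t * h)
Step 2: Numerator = 255.1 * 18.6 = 4744.86
Step 3: Denominator = 24.8 * 1543 * 18.2 = 696448.48
Step 4: K = 4744.86 / 696448.48 = 0.00681 cm/s

0.00681


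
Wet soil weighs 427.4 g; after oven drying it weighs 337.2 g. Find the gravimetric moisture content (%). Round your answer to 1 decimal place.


Step 1: Water mass = wet - dry = 427.4 - 337.2 = 90.2 g
Step 2: w = 100 * water mass / dry mass
Step 3: w = 100 * 90.2 / 337.2 = 26.7%

26.7


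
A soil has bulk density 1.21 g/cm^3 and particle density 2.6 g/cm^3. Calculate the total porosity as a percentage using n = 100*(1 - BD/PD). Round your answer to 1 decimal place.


Step 1: Formula: n = 100 * (1 - BD / PD)
Step 2: n = 100 * (1 - 1.21 / 2.6)
Step 3: n = 100 * (1 - 0.46538)
Step 4: n = 53.5%

53.5


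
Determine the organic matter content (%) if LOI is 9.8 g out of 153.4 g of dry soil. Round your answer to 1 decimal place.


Step 1: OM% = 100 * LOI / sample mass
Step 2: OM = 100 * 9.8 / 153.4
Step 3: OM = 6.4%

6.4


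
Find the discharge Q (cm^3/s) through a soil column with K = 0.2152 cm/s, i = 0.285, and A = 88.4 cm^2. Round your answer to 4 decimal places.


Step 1: Apply Darcy's law: Q = K * i * A
Step 2: Q = 0.2152 * 0.285 * 88.4
Step 3: Q = 5.4217 cm^3/s

5.4217


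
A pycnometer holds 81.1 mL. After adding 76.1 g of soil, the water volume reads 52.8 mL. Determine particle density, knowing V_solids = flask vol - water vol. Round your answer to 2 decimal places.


Step 1: Volume of solids = flask volume - water volume with soil
Step 2: V_solids = 81.1 - 52.8 = 28.3 mL
Step 3: Particle density = mass / V_solids = 76.1 / 28.3 = 2.69 g/cm^3

2.69


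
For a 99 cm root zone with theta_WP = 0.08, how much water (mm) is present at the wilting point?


Step 1: Water (mm) = theta_WP * depth * 10
Step 2: Water = 0.08 * 99 * 10
Step 3: Water = 79.2 mm

79.2


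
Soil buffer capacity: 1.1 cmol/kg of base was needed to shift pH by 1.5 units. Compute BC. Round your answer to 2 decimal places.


Step 1: BC = change in base / change in pH
Step 2: BC = 1.1 / 1.5
Step 3: BC = 0.73 cmol/(kg*pH unit)

0.73


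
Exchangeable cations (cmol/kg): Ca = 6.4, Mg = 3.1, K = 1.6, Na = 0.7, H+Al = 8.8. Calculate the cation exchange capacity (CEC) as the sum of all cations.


Step 1: CEC = Ca + Mg + K + Na + (H+Al)
Step 2: CEC = 6.4 + 3.1 + 1.6 + 0.7 + 8.8
Step 3: CEC = 20.6 cmol/kg

20.6


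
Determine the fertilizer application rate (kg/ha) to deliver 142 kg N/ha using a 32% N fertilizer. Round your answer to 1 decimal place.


Step 1: Fertilizer rate = target N / (N content / 100)
Step 2: Rate = 142 / (32 / 100)
Step 3: Rate = 142 / 0.32
Step 4: Rate = 443.8 kg/ha

443.8


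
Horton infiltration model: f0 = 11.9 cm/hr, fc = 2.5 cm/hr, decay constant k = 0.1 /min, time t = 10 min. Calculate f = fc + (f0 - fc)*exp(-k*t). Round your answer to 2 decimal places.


Step 1: f = fc + (f0 - fc) * exp(-k * t)
Step 2: exp(-0.1 * 10) = 0.367879
Step 3: f = 2.5 + (11.9 - 2.5) * 0.367879
Step 4: f = 2.5 + 9.4 * 0.367879
Step 5: f = 5.96 cm/hr

5.96


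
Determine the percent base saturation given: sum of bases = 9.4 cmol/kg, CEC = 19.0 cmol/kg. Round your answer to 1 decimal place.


Step 1: BS = 100 * (sum of bases) / CEC
Step 2: BS = 100 * 9.4 / 19.0
Step 3: BS = 49.5%

49.5


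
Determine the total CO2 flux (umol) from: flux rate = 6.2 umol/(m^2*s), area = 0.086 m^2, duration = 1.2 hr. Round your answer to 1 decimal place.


Step 1: Convert time to seconds: 1.2 hr * 3600 = 4320.0 s
Step 2: Total = flux * area * time_s
Step 3: Total = 6.2 * 0.086 * 4320.0
Step 4: Total = 2303.4 umol

2303.4


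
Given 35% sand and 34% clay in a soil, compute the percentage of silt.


Step 1: sand + silt + clay = 100%
Step 2: silt = 100 - sand - clay
Step 3: silt = 100 - 35 - 34
Step 4: silt = 31%

31


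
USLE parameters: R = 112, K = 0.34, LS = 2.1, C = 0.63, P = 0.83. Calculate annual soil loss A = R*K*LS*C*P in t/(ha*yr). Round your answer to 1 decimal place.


Step 1: A = R * K * LS * C * P
Step 2: R * K = 112 * 0.34 = 38.08
Step 3: (R*K) * LS = 38.08 * 2.1 = 79.968
Step 4: * C * P = 79.968 * 0.63 * 0.83 = 41.8
Step 5: A = 41.8 t/(ha*yr)

41.8


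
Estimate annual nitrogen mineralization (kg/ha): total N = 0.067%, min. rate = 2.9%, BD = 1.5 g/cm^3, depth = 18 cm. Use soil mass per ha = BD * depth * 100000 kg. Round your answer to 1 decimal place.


Step 1: Soil mass per ha = BD * depth * 100000 = 1.5 * 18 * 100000 = 2700000 kg
Step 2: Total N pool = soil mass * N%/100 = 2700000 * 0.067/100 = 1809.0 kg/ha
Step 3: N mineralized = N pool * rate%/100 = 1809.0 * 2.9/100 = 52.5 kg/ha/yr

52.5


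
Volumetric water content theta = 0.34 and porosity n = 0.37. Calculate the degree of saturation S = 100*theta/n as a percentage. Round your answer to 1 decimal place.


Step 1: S = 100 * theta_v / n
Step 2: S = 100 * 0.34 / 0.37
Step 3: S = 91.9%

91.9


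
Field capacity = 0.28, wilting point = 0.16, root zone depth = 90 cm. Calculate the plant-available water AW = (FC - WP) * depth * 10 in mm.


Step 1: Available water = (FC - WP) * depth * 10
Step 2: AW = (0.28 - 0.16) * 90 * 10
Step 3: AW = 0.12 * 90 * 10
Step 4: AW = 108.0 mm

108.0


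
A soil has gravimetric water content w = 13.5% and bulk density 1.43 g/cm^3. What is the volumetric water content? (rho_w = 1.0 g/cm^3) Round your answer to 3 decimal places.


Step 1: theta = (w / 100) * BD / rho_w
Step 2: theta = (13.5 / 100) * 1.43 / 1.0
Step 3: theta = 0.135 * 1.43
Step 4: theta = 0.193

0.193


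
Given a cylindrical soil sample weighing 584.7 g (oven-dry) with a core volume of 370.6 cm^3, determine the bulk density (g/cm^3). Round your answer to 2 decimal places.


Step 1: Identify the formula: BD = dry mass / volume
Step 2: Substitute values: BD = 584.7 / 370.6
Step 3: BD = 1.58 g/cm^3

1.58


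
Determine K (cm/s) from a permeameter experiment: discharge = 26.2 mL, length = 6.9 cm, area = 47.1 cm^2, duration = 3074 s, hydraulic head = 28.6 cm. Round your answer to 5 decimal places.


Step 1: K = Q * L / (A * t * h)
Step 2: Numerator = 26.2 * 6.9 = 180.78
Step 3: Denominator = 47.1 * 3074 * 28.6 = 4140862.44
Step 4: K = 180.78 / 4140862.44 = 0.00004 cm/s

0.00004


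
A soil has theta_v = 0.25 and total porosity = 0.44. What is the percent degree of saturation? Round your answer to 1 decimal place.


Step 1: S = 100 * theta_v / n
Step 2: S = 100 * 0.25 / 0.44
Step 3: S = 56.8%

56.8


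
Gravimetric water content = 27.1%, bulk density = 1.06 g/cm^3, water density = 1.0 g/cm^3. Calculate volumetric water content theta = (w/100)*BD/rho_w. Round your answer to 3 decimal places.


Step 1: theta = (w / 100) * BD / rho_w
Step 2: theta = (27.1 / 100) * 1.06 / 1.0
Step 3: theta = 0.271 * 1.06
Step 4: theta = 0.287

0.287


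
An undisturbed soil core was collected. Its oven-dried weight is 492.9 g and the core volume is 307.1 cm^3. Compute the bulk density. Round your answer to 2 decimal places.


Step 1: Identify the formula: BD = dry mass / volume
Step 2: Substitute values: BD = 492.9 / 307.1
Step 3: BD = 1.61 g/cm^3

1.61


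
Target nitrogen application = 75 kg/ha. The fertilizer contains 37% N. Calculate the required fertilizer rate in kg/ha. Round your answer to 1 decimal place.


Step 1: Fertilizer rate = target N / (N content / 100)
Step 2: Rate = 75 / (37 / 100)
Step 3: Rate = 75 / 0.37
Step 4: Rate = 202.7 kg/ha

202.7


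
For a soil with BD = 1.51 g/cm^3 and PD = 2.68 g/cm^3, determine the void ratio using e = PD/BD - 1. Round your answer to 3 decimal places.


Step 1: e = PD / BD - 1
Step 2: e = 2.68 / 1.51 - 1
Step 3: e = 1.77483 - 1
Step 4: e = 0.775

0.775


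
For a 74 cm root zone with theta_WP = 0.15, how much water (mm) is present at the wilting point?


Step 1: Water (mm) = theta_WP * depth * 10
Step 2: Water = 0.15 * 74 * 10
Step 3: Water = 111.0 mm

111.0


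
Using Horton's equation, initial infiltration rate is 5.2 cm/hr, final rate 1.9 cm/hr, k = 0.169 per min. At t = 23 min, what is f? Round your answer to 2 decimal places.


Step 1: f = fc + (f0 - fc) * exp(-k * t)
Step 2: exp(-0.169 * 23) = 0.020507
Step 3: f = 1.9 + (5.2 - 1.9) * 0.020507
Step 4: f = 1.9 + 3.3 * 0.020507
Step 5: f = 1.97 cm/hr

1.97


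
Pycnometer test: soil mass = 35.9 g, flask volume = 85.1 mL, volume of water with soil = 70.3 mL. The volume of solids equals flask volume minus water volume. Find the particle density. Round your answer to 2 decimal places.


Step 1: Volume of solids = flask volume - water volume with soil
Step 2: V_solids = 85.1 - 70.3 = 14.8 mL
Step 3: Particle density = mass / V_solids = 35.9 / 14.8 = 2.43 g/cm^3

2.43


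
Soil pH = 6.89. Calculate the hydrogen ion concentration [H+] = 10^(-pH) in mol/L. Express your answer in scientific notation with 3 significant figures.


Step 1: [H+] = 10^(-pH)
Step 2: [H+] = 10^(-6.89)
Step 3: [H+] = 1.29e-07 mol/L

1.29e-07


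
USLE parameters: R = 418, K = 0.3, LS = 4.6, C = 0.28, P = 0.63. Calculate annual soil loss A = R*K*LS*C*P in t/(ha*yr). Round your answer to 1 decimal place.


Step 1: A = R * K * LS * C * P
Step 2: R * K = 418 * 0.3 = 125.4
Step 3: (R*K) * LS = 125.4 * 4.6 = 576.84
Step 4: * C * P = 576.84 * 0.28 * 0.63 = 101.8
Step 5: A = 101.8 t/(ha*yr)

101.8


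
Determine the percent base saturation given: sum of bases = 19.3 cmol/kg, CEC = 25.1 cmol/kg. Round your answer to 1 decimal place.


Step 1: BS = 100 * (sum of bases) / CEC
Step 2: BS = 100 * 19.3 / 25.1
Step 3: BS = 76.9%

76.9


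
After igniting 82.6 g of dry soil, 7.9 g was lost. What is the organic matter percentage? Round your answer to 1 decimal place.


Step 1: OM% = 100 * LOI / sample mass
Step 2: OM = 100 * 7.9 / 82.6
Step 3: OM = 9.6%

9.6


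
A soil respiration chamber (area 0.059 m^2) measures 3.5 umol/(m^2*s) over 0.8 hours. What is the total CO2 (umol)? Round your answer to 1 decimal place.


Step 1: Convert time to seconds: 0.8 hr * 3600 = 2880.0 s
Step 2: Total = flux * area * time_s
Step 3: Total = 3.5 * 0.059 * 2880.0
Step 4: Total = 594.7 umol

594.7


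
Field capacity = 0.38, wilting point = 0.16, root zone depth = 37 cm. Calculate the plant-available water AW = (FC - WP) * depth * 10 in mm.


Step 1: Available water = (FC - WP) * depth * 10
Step 2: AW = (0.38 - 0.16) * 37 * 10
Step 3: AW = 0.22 * 37 * 10
Step 4: AW = 81.4 mm

81.4


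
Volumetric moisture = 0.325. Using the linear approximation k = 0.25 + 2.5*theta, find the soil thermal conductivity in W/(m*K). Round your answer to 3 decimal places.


Step 1: k = 0.25 + 2.5 * theta
Step 2: k = 0.25 + 2.5 * 0.325
Step 3: k = 0.25 + 0.813
Step 4: k = 1.063 W/(m*K)

1.063


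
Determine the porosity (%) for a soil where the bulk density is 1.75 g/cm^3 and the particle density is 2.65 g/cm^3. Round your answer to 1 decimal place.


Step 1: Formula: n = 100 * (1 - BD / PD)
Step 2: n = 100 * (1 - 1.75 / 2.65)
Step 3: n = 100 * (1 - 0.66038)
Step 4: n = 34.0%

34.0


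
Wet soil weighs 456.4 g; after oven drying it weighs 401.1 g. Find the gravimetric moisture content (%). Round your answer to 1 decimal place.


Step 1: Water mass = wet - dry = 456.4 - 401.1 = 55.3 g
Step 2: w = 100 * water mass / dry mass
Step 3: w = 100 * 55.3 / 401.1 = 13.8%

13.8


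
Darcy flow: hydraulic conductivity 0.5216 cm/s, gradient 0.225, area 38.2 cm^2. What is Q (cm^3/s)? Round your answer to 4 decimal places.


Step 1: Apply Darcy's law: Q = K * i * A
Step 2: Q = 0.5216 * 0.225 * 38.2
Step 3: Q = 4.4832 cm^3/s

4.4832


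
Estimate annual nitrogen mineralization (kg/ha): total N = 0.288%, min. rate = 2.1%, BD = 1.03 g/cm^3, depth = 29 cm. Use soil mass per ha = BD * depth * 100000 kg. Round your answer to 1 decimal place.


Step 1: Soil mass per ha = BD * depth * 100000 = 1.03 * 29 * 100000 = 2987000 kg
Step 2: Total N pool = soil mass * N%/100 = 2987000 * 0.288/100 = 8602.56 kg/ha
Step 3: N mineralized = N pool * rate%/100 = 8602.56 * 2.1/100 = 180.7 kg/ha/yr

180.7


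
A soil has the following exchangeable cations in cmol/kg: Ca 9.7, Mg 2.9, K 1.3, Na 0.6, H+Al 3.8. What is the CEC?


Step 1: CEC = Ca + Mg + K + Na + (H+Al)
Step 2: CEC = 9.7 + 2.9 + 1.3 + 0.6 + 3.8
Step 3: CEC = 18.3 cmol/kg

18.3


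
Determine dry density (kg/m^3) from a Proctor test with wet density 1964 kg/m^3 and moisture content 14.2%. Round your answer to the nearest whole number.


Step 1: Dry density = wet density / (1 + w/100)
Step 2: Dry density = 1964 / (1 + 14.2/100)
Step 3: Dry density = 1964 / 1.142
Step 4: Dry density = 1720 kg/m^3

1720


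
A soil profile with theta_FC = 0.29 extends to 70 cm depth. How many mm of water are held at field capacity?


Step 1: Water (mm) = theta_FC * depth (cm) * 10
Step 2: Water = 0.29 * 70 * 10
Step 3: Water = 203.0 mm

203.0


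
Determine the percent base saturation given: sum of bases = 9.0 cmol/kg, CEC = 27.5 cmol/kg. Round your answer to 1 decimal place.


Step 1: BS = 100 * (sum of bases) / CEC
Step 2: BS = 100 * 9.0 / 27.5
Step 3: BS = 32.7%

32.7


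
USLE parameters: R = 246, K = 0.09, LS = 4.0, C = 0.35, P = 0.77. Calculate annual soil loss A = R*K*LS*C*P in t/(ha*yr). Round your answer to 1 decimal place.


Step 1: A = R * K * LS * C * P
Step 2: R * K = 246 * 0.09 = 22.14
Step 3: (R*K) * LS = 22.14 * 4.0 = 88.56
Step 4: * C * P = 88.56 * 0.35 * 0.77 = 23.9
Step 5: A = 23.9 t/(ha*yr)

23.9


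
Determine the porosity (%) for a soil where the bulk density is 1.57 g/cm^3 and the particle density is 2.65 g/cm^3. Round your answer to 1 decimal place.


Step 1: Formula: n = 100 * (1 - BD / PD)
Step 2: n = 100 * (1 - 1.57 / 2.65)
Step 3: n = 100 * (1 - 0.59245)
Step 4: n = 40.8%

40.8


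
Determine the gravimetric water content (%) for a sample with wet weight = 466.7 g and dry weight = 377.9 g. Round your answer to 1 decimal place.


Step 1: Water mass = wet - dry = 466.7 - 377.9 = 88.8 g
Step 2: w = 100 * water mass / dry mass
Step 3: w = 100 * 88.8 / 377.9 = 23.5%

23.5


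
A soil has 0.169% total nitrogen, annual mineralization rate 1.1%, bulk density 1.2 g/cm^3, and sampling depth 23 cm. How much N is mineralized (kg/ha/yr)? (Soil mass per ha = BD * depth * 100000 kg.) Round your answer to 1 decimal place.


Step 1: Soil mass per ha = BD * depth * 100000 = 1.2 * 23 * 100000 = 2760000 kg
Step 2: Total N pool = soil mass * N%/100 = 2760000 * 0.169/100 = 4664.4 kg/ha
Step 3: N mineralized = N pool * rate%/100 = 4664.4 * 1.1/100 = 51.3 kg/ha/yr

51.3


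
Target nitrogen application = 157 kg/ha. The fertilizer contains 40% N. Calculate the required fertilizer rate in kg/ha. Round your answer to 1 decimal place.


Step 1: Fertilizer rate = target N / (N content / 100)
Step 2: Rate = 157 / (40 / 100)
Step 3: Rate = 157 / 0.4
Step 4: Rate = 392.5 kg/ha

392.5


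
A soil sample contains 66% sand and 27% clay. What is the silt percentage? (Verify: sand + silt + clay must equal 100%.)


Step 1: sand + silt + clay = 100%
Step 2: silt = 100 - sand - clay
Step 3: silt = 100 - 66 - 27
Step 4: silt = 7%

7


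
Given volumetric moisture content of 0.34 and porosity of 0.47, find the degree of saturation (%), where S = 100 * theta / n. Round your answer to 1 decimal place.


Step 1: S = 100 * theta_v / n
Step 2: S = 100 * 0.34 / 0.47
Step 3: S = 72.3%

72.3


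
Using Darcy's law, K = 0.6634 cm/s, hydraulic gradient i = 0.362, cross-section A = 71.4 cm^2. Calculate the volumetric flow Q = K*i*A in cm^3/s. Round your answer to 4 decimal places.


Step 1: Apply Darcy's law: Q = K * i * A
Step 2: Q = 0.6634 * 0.362 * 71.4
Step 3: Q = 17.1468 cm^3/s

17.1468


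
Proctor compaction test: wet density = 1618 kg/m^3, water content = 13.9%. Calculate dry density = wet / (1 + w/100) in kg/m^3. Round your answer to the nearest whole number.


Step 1: Dry density = wet density / (1 + w/100)
Step 2: Dry density = 1618 / (1 + 13.9/100)
Step 3: Dry density = 1618 / 1.139
Step 4: Dry density = 1421 kg/m^3

1421


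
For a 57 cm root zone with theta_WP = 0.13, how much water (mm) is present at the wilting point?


Step 1: Water (mm) = theta_WP * depth * 10
Step 2: Water = 0.13 * 57 * 10
Step 3: Water = 74.1 mm

74.1


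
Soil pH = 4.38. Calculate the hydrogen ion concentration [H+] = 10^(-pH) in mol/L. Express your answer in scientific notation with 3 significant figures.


Step 1: [H+] = 10^(-pH)
Step 2: [H+] = 10^(-4.38)
Step 3: [H+] = 4.17e-05 mol/L

4.17e-05


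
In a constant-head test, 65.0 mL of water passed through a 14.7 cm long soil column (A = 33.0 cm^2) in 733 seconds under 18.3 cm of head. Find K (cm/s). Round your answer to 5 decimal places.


Step 1: K = Q * L / (A * t * h)
Step 2: Numerator = 65.0 * 14.7 = 955.5
Step 3: Denominator = 33.0 * 733 * 18.3 = 442658.7
Step 4: K = 955.5 / 442658.7 = 0.00216 cm/s

0.00216


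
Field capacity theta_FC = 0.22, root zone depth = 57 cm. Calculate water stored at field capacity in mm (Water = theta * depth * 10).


Step 1: Water (mm) = theta_FC * depth (cm) * 10
Step 2: Water = 0.22 * 57 * 10
Step 3: Water = 125.4 mm

125.4


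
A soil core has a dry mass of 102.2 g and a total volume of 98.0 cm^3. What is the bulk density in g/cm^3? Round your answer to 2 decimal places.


Step 1: Identify the formula: BD = dry mass / volume
Step 2: Substitute values: BD = 102.2 / 98.0
Step 3: BD = 1.04 g/cm^3

1.04


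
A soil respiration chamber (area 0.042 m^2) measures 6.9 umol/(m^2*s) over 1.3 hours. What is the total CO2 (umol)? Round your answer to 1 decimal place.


Step 1: Convert time to seconds: 1.3 hr * 3600 = 4680.0 s
Step 2: Total = flux * area * time_s
Step 3: Total = 6.9 * 0.042 * 4680.0
Step 4: Total = 1356.3 umol

1356.3


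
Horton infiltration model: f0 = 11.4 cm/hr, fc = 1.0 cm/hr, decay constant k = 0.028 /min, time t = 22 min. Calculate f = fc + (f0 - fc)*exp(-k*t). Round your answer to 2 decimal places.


Step 1: f = fc + (f0 - fc) * exp(-k * t)
Step 2: exp(-0.028 * 22) = 0.540101
Step 3: f = 1.0 + (11.4 - 1.0) * 0.540101
Step 4: f = 1.0 + 10.4 * 0.540101
Step 5: f = 6.62 cm/hr

6.62


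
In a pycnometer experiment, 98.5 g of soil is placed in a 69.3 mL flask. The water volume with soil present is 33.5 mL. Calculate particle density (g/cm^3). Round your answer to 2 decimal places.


Step 1: Volume of solids = flask volume - water volume with soil
Step 2: V_solids = 69.3 - 33.5 = 35.8 mL
Step 3: Particle density = mass / V_solids = 98.5 / 35.8 = 2.75 g/cm^3

2.75


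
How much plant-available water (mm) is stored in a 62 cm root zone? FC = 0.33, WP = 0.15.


Step 1: Available water = (FC - WP) * depth * 10
Step 2: AW = (0.33 - 0.15) * 62 * 10
Step 3: AW = 0.18 * 62 * 10
Step 4: AW = 111.6 mm

111.6


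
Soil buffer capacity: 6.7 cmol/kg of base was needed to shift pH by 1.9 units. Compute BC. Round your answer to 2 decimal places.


Step 1: BC = change in base / change in pH
Step 2: BC = 6.7 / 1.9
Step 3: BC = 3.53 cmol/(kg*pH unit)

3.53


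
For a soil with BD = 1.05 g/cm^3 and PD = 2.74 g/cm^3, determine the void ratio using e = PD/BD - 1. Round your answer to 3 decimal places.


Step 1: e = PD / BD - 1
Step 2: e = 2.74 / 1.05 - 1
Step 3: e = 2.60952 - 1
Step 4: e = 1.61

1.61


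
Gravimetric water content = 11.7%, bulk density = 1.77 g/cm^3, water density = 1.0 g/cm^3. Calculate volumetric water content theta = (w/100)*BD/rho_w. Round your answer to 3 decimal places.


Step 1: theta = (w / 100) * BD / rho_w
Step 2: theta = (11.7 / 100) * 1.77 / 1.0
Step 3: theta = 0.117 * 1.77
Step 4: theta = 0.207

0.207


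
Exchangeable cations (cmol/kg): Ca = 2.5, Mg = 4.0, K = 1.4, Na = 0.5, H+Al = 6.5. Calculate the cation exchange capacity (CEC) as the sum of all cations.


Step 1: CEC = Ca + Mg + K + Na + (H+Al)
Step 2: CEC = 2.5 + 4.0 + 1.4 + 0.5 + 6.5
Step 3: CEC = 14.9 cmol/kg

14.9


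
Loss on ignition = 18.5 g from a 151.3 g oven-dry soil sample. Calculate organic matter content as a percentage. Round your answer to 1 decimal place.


Step 1: OM% = 100 * LOI / sample mass
Step 2: OM = 100 * 18.5 / 151.3
Step 3: OM = 12.2%

12.2


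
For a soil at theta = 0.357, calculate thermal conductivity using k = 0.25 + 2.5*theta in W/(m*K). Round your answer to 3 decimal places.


Step 1: k = 0.25 + 2.5 * theta
Step 2: k = 0.25 + 2.5 * 0.357
Step 3: k = 0.25 + 0.893
Step 4: k = 1.143 W/(m*K)

1.143


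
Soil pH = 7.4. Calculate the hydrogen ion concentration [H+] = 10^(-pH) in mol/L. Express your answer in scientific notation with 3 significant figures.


Step 1: [H+] = 10^(-pH)
Step 2: [H+] = 10^(-7.4)
Step 3: [H+] = 3.98e-08 mol/L

3.98e-08


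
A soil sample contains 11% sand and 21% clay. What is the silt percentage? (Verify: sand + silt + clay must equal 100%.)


Step 1: sand + silt + clay = 100%
Step 2: silt = 100 - sand - clay
Step 3: silt = 100 - 11 - 21
Step 4: silt = 68%

68


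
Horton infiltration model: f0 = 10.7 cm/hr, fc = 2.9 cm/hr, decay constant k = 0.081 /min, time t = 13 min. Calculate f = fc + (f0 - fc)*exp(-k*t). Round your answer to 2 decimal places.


Step 1: f = fc + (f0 - fc) * exp(-k * t)
Step 2: exp(-0.081 * 13) = 0.34889
Step 3: f = 2.9 + (10.7 - 2.9) * 0.34889
Step 4: f = 2.9 + 7.8 * 0.34889
Step 5: f = 5.62 cm/hr

5.62


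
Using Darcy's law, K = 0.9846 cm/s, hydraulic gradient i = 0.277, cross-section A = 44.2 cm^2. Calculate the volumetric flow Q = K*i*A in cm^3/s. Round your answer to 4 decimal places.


Step 1: Apply Darcy's law: Q = K * i * A
Step 2: Q = 0.9846 * 0.277 * 44.2
Step 3: Q = 12.0549 cm^3/s

12.0549


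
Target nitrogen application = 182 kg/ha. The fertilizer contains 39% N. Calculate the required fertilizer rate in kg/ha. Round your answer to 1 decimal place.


Step 1: Fertilizer rate = target N / (N content / 100)
Step 2: Rate = 182 / (39 / 100)
Step 3: Rate = 182 / 0.39
Step 4: Rate = 466.7 kg/ha

466.7


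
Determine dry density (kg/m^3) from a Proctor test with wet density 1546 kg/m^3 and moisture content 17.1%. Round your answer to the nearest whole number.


Step 1: Dry density = wet density / (1 + w/100)
Step 2: Dry density = 1546 / (1 + 17.1/100)
Step 3: Dry density = 1546 / 1.171
Step 4: Dry density = 1320 kg/m^3

1320


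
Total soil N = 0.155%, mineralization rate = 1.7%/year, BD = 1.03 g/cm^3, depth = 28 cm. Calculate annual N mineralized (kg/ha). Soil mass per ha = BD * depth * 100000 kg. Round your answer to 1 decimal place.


Step 1: Soil mass per ha = BD * depth * 100000 = 1.03 * 28 * 100000 = 2884000 kg
Step 2: Total N pool = soil mass * N%/100 = 2884000 * 0.155/100 = 4470.2 kg/ha
Step 3: N mineralized = N pool * rate%/100 = 4470.2 * 1.7/100 = 76.0 kg/ha/yr

76.0


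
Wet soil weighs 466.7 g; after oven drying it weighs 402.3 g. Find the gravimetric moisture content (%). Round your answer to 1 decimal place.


Step 1: Water mass = wet - dry = 466.7 - 402.3 = 64.4 g
Step 2: w = 100 * water mass / dry mass
Step 3: w = 100 * 64.4 / 402.3 = 16.0%

16.0


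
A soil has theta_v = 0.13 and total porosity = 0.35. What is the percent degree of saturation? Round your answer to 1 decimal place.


Step 1: S = 100 * theta_v / n
Step 2: S = 100 * 0.13 / 0.35
Step 3: S = 37.1%

37.1


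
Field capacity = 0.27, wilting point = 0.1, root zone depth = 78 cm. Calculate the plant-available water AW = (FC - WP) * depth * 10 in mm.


Step 1: Available water = (FC - WP) * depth * 10
Step 2: AW = (0.27 - 0.1) * 78 * 10
Step 3: AW = 0.17 * 78 * 10
Step 4: AW = 132.6 mm

132.6


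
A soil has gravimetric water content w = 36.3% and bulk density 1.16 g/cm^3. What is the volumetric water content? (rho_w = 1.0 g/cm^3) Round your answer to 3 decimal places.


Step 1: theta = (w / 100) * BD / rho_w
Step 2: theta = (36.3 / 100) * 1.16 / 1.0
Step 3: theta = 0.363 * 1.16
Step 4: theta = 0.421

0.421


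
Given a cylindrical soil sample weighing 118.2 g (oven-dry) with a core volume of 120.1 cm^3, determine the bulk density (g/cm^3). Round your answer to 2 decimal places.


Step 1: Identify the formula: BD = dry mass / volume
Step 2: Substitute values: BD = 118.2 / 120.1
Step 3: BD = 0.98 g/cm^3

0.98


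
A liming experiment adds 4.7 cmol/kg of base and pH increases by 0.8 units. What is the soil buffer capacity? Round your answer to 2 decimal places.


Step 1: BC = change in base / change in pH
Step 2: BC = 4.7 / 0.8
Step 3: BC = 5.88 cmol/(kg*pH unit)

5.88


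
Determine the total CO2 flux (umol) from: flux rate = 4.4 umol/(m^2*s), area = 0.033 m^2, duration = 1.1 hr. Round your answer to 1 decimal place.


Step 1: Convert time to seconds: 1.1 hr * 3600 = 3960.0 s
Step 2: Total = flux * area * time_s
Step 3: Total = 4.4 * 0.033 * 3960.0
Step 4: Total = 575.0 umol

575.0


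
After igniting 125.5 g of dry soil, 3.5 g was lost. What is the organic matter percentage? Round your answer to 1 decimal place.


Step 1: OM% = 100 * LOI / sample mass
Step 2: OM = 100 * 3.5 / 125.5
Step 3: OM = 2.8%

2.8


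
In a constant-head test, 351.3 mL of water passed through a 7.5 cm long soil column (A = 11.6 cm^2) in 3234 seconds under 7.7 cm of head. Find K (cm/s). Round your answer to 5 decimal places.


Step 1: K = Q * L / (A * t * h)
Step 2: Numerator = 351.3 * 7.5 = 2634.75
Step 3: Denominator = 11.6 * 3234 * 7.7 = 288860.88
Step 4: K = 2634.75 / 288860.88 = 0.00912 cm/s

0.00912


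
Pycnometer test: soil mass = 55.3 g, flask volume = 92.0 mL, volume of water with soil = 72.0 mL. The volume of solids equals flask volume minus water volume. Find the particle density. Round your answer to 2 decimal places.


Step 1: Volume of solids = flask volume - water volume with soil
Step 2: V_solids = 92.0 - 72.0 = 20.0 mL
Step 3: Particle density = mass / V_solids = 55.3 / 20.0 = 2.77 g/cm^3

2.77


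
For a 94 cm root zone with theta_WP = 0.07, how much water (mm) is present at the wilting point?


Step 1: Water (mm) = theta_WP * depth * 10
Step 2: Water = 0.07 * 94 * 10
Step 3: Water = 65.8 mm

65.8


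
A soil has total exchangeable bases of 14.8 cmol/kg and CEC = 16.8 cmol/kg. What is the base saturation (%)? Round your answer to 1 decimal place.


Step 1: BS = 100 * (sum of bases) / CEC
Step 2: BS = 100 * 14.8 / 16.8
Step 3: BS = 88.1%

88.1


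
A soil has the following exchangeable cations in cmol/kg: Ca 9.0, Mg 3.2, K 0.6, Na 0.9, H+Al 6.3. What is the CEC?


Step 1: CEC = Ca + Mg + K + Na + (H+Al)
Step 2: CEC = 9.0 + 3.2 + 0.6 + 0.9 + 6.3
Step 3: CEC = 20.0 cmol/kg

20.0


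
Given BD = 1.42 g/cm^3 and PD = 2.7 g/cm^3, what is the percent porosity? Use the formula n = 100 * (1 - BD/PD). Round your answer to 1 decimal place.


Step 1: Formula: n = 100 * (1 - BD / PD)
Step 2: n = 100 * (1 - 1.42 / 2.7)
Step 3: n = 100 * (1 - 0.52593)
Step 4: n = 47.4%

47.4


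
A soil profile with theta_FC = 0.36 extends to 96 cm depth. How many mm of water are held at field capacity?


Step 1: Water (mm) = theta_FC * depth (cm) * 10
Step 2: Water = 0.36 * 96 * 10
Step 3: Water = 345.6 mm

345.6


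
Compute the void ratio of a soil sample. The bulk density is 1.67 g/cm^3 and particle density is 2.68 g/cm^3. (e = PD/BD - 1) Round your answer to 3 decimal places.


Step 1: e = PD / BD - 1
Step 2: e = 2.68 / 1.67 - 1
Step 3: e = 1.60479 - 1
Step 4: e = 0.605

0.605
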